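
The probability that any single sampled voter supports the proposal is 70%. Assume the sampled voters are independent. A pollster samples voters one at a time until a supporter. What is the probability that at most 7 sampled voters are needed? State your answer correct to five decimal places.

0.99978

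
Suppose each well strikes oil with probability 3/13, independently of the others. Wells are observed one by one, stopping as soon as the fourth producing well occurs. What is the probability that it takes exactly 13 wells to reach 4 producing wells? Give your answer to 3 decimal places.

0.059

Y = trial on which the fourth success occurs; negative binomial, r=4, p=0.230769.
P(Y=13) = C(12,3) · p^4 · (1−p)^9
= 220 · 0.002836 · 0.0943 = 0.05884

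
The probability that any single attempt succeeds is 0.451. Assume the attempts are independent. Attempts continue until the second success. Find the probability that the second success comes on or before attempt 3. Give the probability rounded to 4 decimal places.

Finishing within 3 attempts ⇔ at least 2 successes in the first 3. With X ~ Binomial(3, 0.451), P(Y ≤ 3) = 1 − P(X ≤ 1).
  k=0: C(3,0)·0.451^0·0.549^3 = 0.165469
  k=1: C(3,1)·0.451^1·0.549^2 = 0.407796
1 − 0.573265 = 0.426735

0.4267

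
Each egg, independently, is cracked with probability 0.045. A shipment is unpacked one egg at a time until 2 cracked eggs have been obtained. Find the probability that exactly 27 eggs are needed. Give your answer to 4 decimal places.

Y = trial on which the second success occurs; negative binomial, r=2, p=0.045.
P(Y=27) = C(26,1) · p^2 · (1−p)^25
= 26 · 0.002025 · 0.31629 = 0.016653

0.0167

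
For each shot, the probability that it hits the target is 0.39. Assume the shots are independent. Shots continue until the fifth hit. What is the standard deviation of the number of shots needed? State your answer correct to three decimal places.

4.478

Y = total shots until the fifth success; negative binomial with r=5, p=0.39.
SD(Y) = √[r(1−p)/p²] = √(20.05260) = 4.47801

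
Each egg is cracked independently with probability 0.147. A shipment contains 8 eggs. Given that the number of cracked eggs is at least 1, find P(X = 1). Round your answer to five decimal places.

0.53689

X ~ Binomial(8, 0.147). Want P(X=1 | X≥1) = P(X=1) / P(X≥1).
P(X=1) = C(8,1)·0.147^1·0.853^7 = 0.3864119
P(X≥1) = 1 − 0.2802801 = 0.7197199
Ratio = 0.3864119 / 0.7197199 = 0.5368921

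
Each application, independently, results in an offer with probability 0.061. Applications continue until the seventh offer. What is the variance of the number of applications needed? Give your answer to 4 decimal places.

1766.4606

Y = total applications until the seventh success; negative binomial with r=7, p=0.061.
Var(Y) = r(1−p)/p² = 7·0.939 / 0.061² = 1766.460629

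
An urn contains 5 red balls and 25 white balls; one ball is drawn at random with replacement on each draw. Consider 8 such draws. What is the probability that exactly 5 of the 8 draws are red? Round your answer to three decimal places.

X ~ Binomial(n=8, p=0.166667).
P(X=5) = C(8,5) · p^5 · (1−p)^3
= 56 · 0.0001286 · 0.5787 = 0.00417

0.004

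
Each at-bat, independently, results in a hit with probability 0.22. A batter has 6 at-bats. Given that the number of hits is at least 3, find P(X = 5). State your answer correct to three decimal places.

0.019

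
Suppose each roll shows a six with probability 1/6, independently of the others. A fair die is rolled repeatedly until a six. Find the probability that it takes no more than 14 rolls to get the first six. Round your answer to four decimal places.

Y = number of rolls to the first success; geometric, p = 0.166667.
P(Y ≤ 14) = 1 − (1−p)^14 = 1 − 0.077887 = 0.922113

0.9221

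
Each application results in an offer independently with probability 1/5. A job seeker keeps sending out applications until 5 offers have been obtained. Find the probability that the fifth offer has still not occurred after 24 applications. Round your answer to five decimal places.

0.45988

Needing more than 24 applications ⇔ fewer than 5 successes in the first 24. With X ~ Binomial(24, 0.20), P(Y > 24) = P(X ≤ 4).
  k=0: C(24,0)·0.20^0·0.80^24 = 0.0047224
  k=1: C(24,1)·0.20^1·0.80^23 = 0.0283342
  k=2: C(24,2)·0.20^2·0.80^22 = 0.0814608
  k=3: C(24,3)·0.20^3·0.80^21 = 0.1493448
  k=4: C(24,4)·0.20^4·0.80^20 = 0.1960151
P(X ≤ 4) = 0.4598773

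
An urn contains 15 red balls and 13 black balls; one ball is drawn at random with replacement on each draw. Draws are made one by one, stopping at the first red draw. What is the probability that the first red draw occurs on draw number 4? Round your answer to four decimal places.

0.0536

Geometric (trials to first success), p = 0.535714.
P(Y = 4) = (1−p)^3 · p = 0.10008 · 0.535714 = 0.053615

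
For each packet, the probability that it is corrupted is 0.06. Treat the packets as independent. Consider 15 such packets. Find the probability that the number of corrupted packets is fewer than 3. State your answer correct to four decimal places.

X ~ Binomial(15, 0.06); P(X ≤ 2) = Σ C(15,k) p^k (1−p)^(15−k) over k:
  k=0: C(15,0)·0.06^0·0.94^15 = 0.395292
  k=1: C(15,1)·0.06^1·0.94^14 = 0.378471
  k=2: C(15,2)·0.06^2·0.94^13 = 0.169104
Total = 0.942867

0.9429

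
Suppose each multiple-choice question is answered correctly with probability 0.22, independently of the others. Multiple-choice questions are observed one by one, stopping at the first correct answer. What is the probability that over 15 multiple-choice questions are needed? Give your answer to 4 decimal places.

Y = number of multiple-choice questions to the first success; geometric, p = 0.22.
P(Y > 15) = P(first 15 all fail) = (1−p)^15 = 0.024067

0.0241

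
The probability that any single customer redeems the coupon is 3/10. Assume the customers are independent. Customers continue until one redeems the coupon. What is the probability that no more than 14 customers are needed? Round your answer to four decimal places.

0.9932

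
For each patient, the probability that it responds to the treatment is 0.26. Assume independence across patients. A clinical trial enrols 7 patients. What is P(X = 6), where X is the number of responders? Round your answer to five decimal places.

X ~ Binomial(n=7, p=0.26).
P(X=6) = C(7,6) · p^6 · (1−p)^1
= 7 · 0.00030892 · 0.74 = 0.0016002

0.00160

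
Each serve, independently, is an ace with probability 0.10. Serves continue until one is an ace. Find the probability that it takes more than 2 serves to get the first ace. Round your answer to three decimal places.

Y = number of serves to the first success; geometric, p = 0.10.
P(Y > 2) = P(first 2 all fail) = (1−p)^2 = 0.81000

0.810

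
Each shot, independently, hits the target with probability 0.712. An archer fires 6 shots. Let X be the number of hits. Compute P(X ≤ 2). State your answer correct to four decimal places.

0.0613

X ~ Binomial(6, 0.712); P(X ≤ 2) = Σ C(6,k) p^k (1−p)^(6−k) over k:
  k=0: C(6,0)·0.712^0·0.288^6 = 0.000571
  k=1: C(6,1)·0.712^1·0.288^5 = 0.008464
  k=2: C(6,2)·0.712^2·0.288^4 = 0.052314
Total = 0.061349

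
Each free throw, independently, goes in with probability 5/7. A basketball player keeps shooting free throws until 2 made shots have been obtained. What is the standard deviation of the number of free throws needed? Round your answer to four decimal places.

1.0583

Y = total free throws until the second success; negative binomial with r=2, p=0.714286.
SD(Y) = √[r(1−p)/p²] = √(1.120000) = 1.058301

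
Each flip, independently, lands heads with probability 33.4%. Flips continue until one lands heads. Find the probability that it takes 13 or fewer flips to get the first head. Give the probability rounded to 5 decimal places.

0.99493

Y = number of flips to the first success; geometric, p = 0.334.
P(Y ≤ 13) = 1 − (1−p)^13 = 1 − 0.0050718 = 0.9949282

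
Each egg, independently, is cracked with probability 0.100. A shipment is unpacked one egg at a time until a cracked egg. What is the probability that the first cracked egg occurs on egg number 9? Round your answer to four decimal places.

0.0430

Geometric (trials to first success), p = 0.10.
P(Y = 9) = (1−p)^8 · p = 0.43047 · 0.10 = 0.043047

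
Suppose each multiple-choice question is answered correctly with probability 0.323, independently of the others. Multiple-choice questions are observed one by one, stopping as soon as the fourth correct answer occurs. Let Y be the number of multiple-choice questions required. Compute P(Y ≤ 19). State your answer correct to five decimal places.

Finishing within 19 multiple-choice questions ⇔ at least 4 successes in the first 19. With X ~ Binomial(19, 0.323), P(Y ≤ 19) = 1 − P(X ≤ 3).
  k=0: C(19,0)·0.323^0·0.677^19 = 0.0006042
  k=1: C(19,1)·0.323^1·0.677^18 = 0.0054771
  k=2: C(19,2)·0.323^2·0.677^17 = 0.0235184
  k=3: C(19,3)·0.323^3·0.677^16 = 0.0635843
1 − 0.0931841 = 0.9068159

0.90682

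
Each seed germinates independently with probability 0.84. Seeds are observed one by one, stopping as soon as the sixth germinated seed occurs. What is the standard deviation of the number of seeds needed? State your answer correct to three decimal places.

Y = total seeds until the sixth success; negative binomial with r=6, p=0.84.
SD(Y) = √[r(1−p)/p²] = √(1.36054) = 1.16642

1.166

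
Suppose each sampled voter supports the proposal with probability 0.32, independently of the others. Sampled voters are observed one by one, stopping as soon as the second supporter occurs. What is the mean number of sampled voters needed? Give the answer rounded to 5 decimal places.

Y = total sampled voters until the second success; negative binomial with r=2, p=0.32.
E[Y] = r / p = 2 / 0.32 = 6.2500000

6.25000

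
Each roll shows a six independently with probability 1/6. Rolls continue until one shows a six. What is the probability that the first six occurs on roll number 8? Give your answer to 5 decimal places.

0.04651

Geometric (trials to first success), p = 0.166667.
P(Y = 8) = (1−p)^7 · p = 0.27908 · 0.166667 = 0.0465136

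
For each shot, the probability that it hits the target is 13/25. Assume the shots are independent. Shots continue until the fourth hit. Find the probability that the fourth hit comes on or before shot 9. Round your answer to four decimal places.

0.7839

Finishing within 9 shots ⇔ at least 4 successes in the first 9. With X ~ Binomial(9, 0.52), P(Y ≤ 9) = 1 − P(X ≤ 3).
  k=0: C(9,0)·0.52^0·0.48^9 = 0.001353
  k=1: C(9,1)·0.52^1·0.48^8 = 0.013188
  k=2: C(9,2)·0.52^2·0.48^7 = 0.057148
  k=3: C(9,3)·0.52^3·0.48^6 = 0.144456
1 − 0.216144 = 0.783856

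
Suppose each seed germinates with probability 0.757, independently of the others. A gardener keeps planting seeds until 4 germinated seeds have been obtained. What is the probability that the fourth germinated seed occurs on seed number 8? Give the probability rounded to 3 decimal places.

0.040

Y = trial on which the fourth success occurs; negative binomial, r=4, p=0.757.
P(Y=8) = C(7,3) · p^4 · (1−p)^4
= 35 · 0.32839 · 0.0034868 = 0.04008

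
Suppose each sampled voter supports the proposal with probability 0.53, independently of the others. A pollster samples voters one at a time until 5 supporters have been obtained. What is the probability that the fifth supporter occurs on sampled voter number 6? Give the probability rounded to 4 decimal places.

0.0983

Y = trial on which the fifth success occurs; negative binomial, r=5, p=0.53.
P(Y=6) = C(5,4) · p^5 · (1−p)^1
= 5 · 0.04182 · 0.47 = 0.098276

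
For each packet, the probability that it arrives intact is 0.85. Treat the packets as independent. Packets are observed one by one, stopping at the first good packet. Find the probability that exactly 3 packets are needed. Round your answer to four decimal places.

Geometric (trials to first success), p = 0.85.
P(Y = 3) = (1−p)^2 · p = 0.0225 · 0.85 = 0.019125

0.0191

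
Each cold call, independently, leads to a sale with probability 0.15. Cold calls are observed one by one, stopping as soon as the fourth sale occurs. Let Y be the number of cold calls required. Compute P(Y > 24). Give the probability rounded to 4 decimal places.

0.5049

Needing more than 24 cold calls ⇔ fewer than 4 successes in the first 24. With X ~ Binomial(24, 0.15), P(Y > 24) = P(X ≤ 3).
  k=0: C(24,0)·0.15^0·0.85^24 = 0.020233
  k=1: C(24,1)·0.15^1·0.85^23 = 0.085692
  k=2: C(24,2)·0.15^2·0.85^22 = 0.173903
  k=3: C(24,3)·0.15^3·0.85^21 = 0.225051
P(X ≤ 3) = 0.504879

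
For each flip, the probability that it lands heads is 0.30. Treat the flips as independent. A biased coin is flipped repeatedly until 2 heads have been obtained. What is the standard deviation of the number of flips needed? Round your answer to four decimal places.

3.9441

Y = total flips until the second success; negative binomial with r=2, p=0.30.
SD(Y) = √[r(1−p)/p²] = √(15.555556) = 3.944053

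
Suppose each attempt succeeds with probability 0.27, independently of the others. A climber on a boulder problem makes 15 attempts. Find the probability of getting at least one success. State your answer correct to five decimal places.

P(at least one) = 1 − P(none) = 1 − (1 − 0.27)^15
= 1 − 0.0089093 = 0.9910907

0.99109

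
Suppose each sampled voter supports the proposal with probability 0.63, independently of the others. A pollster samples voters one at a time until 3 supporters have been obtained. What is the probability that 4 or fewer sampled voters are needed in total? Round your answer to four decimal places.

Finishing within 4 sampled voters ⇔ at least 3 successes in the first 4. With X ~ Binomial(4, 0.63), P(Y ≤ 4) = 1 − P(X ≤ 2).
  k=0: C(4,0)·0.63^0·0.37^4 = 0.018742
  k=1: C(4,1)·0.63^1·0.37^3 = 0.127646
  k=2: C(4,2)·0.63^2·0.37^2 = 0.326014
1 − 0.472401 = 0.527599

0.5276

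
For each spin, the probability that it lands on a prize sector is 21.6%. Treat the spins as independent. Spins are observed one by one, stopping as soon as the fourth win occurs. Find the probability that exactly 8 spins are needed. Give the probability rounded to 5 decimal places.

0.02878

Y = trial on which the fourth success occurs; negative binomial, r=4, p=0.216.
P(Y=8) = C(7,3) · p^4 · (1−p)^4
= 35 · 0.0021768 · 0.3778 = 0.0287837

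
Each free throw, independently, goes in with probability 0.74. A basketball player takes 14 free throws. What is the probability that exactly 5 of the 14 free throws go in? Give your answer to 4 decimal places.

0.0024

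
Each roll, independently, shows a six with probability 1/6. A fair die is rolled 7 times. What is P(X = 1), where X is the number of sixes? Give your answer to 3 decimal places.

0.391

X ~ Binomial(n=7, p=0.166667).
P(X=1) = C(7,1) · p^1 · (1−p)^6
= 7 · 0.16667 · 0.3349 = 0.39071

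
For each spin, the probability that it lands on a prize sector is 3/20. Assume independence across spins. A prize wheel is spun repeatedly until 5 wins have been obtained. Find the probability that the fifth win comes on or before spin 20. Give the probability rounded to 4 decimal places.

0.1702

Finishing within 20 spins ⇔ at least 5 successes in the first 20. With X ~ Binomial(20, 0.15), P(Y ≤ 20) = 1 − P(X ≤ 4).
  k=0: C(20,0)·0.15^0·0.85^20 = 0.038760
  k=1: C(20,1)·0.15^1·0.85^19 = 0.136798
  k=2: C(20,2)·0.15^2·0.85^18 = 0.229338
  k=3: C(20,3)·0.15^3·0.85^17 = 0.242829
  k=4: C(20,4)·0.15^4·0.85^16 = 0.182122
1 − 0.829847 = 0.170153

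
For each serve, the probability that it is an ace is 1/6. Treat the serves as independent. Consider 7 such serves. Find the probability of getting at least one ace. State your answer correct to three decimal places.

P(at least one) = 1 − P(none) = 1 − (1 − 0.166667)^7
= 1 − 0.27908 = 0.72092

0.721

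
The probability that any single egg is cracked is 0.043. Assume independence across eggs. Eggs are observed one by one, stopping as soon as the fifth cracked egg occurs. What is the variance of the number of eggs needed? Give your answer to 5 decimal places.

Y = total eggs until the fifth success; negative binomial with r=5, p=0.043.
Var(Y) = r(1−p)/p² = 5·0.957 / 0.043² = 2587.8853434

2587.88534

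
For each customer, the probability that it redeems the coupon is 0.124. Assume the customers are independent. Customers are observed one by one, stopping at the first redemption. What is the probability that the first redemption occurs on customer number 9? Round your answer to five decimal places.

Geometric (trials to first success), p = 0.124.
P(Y = 9) = (1−p)^8 · p = 0.34676 · 0.124 = 0.0429986

0.04300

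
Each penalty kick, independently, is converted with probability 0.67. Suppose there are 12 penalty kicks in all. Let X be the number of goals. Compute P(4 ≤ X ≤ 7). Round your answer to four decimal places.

0.3554

X ~ Binomial(12, 0.67); P(4 ≤ X ≤ 7) = Σ C(12,k) p^k (1−p)^(12−k) over k:
  k=4: C(12,4)·0.67^4·0.33^8 = 0.014029
  k=5: C(12,5)·0.67^5·0.33^7 = 0.045572
  k=6: C(12,6)·0.67^6·0.33^6 = 0.107945
  k=7: C(12,7)·0.67^7·0.33^5 = 0.187853
Total = 0.355399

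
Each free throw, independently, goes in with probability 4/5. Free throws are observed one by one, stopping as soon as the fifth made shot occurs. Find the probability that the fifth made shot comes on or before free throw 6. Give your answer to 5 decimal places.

0.65536

Finishing within 6 free throws ⇔ at least 5 successes in the first 6. With X ~ Binomial(6, 0.80), P(Y ≤ 6) = 1 − P(X ≤ 4).
  k=0: C(6,0)·0.80^0·0.20^6 = 0.0000640
  k=1: C(6,1)·0.80^1·0.20^5 = 0.0015360
  k=2: C(6,2)·0.80^2·0.20^4 = 0.0153600
  k=3: C(6,3)·0.80^3·0.20^3 = 0.0819200
  k=4: C(6,4)·0.80^4·0.20^2 = 0.2457600
1 − 0.3446400 = 0.6553600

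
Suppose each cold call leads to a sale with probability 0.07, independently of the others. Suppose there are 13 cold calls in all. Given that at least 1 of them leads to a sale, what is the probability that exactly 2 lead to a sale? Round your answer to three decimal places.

0.282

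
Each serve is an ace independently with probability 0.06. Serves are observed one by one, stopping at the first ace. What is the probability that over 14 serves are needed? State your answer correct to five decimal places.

Y = number of serves to the first success; geometric, p = 0.06.
P(Y > 14) = P(first 14 all fail) = (1−p)^14 = 0.4205232

0.42052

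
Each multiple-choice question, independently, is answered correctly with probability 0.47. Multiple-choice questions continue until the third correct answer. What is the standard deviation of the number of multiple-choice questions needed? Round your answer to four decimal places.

2.6829

Y = total multiple-choice questions until the third success; negative binomial with r=3, p=0.47.
SD(Y) = √[r(1−p)/p²] = √(7.197827) = 2.682877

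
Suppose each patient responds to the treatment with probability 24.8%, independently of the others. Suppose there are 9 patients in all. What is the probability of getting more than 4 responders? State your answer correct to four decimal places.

0.0474

X ~ Binomial(9, 0.248); P(X ≥ 5) = Σ C(9,k) p^k (1−p)^(9−k) over k:
  k=5: C(9,5)·0.248^5·0.752^4 = 0.037801
  k=6: C(9,6)·0.248^6·0.752^3 = 0.008311
  k=7: C(9,7)·0.248^7·0.752^2 = 0.001175
  k=8: C(9,8)·0.248^8·0.752^1 = 0.000097
  k=9: C(9,9)·0.248^9·0.752^0 = 0.000004
Total = 0.047387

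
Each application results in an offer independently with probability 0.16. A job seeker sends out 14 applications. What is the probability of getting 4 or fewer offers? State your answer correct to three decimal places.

X ~ Binomial(14, 0.16); P(X ≤ 4) = Σ C(14,k) p^k (1−p)^(14−k) over k:
  k=0: C(14,0)·0.16^0·0.84^14 = 0.08708
  k=1: C(14,1)·0.16^1·0.84^13 = 0.23221
  k=2: C(14,2)·0.16^2·0.84^12 = 0.28750
  k=3: C(14,3)·0.16^3·0.84^11 = 0.21905
  k=4: C(14,4)·0.16^4·0.84^10 = 0.11474
Total = 0.94057

0.941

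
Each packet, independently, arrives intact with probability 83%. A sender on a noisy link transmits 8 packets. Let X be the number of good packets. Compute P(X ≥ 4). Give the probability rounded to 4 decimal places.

X ~ Binomial(8, 0.83); P(X ≥ 4) = Σ C(8,k) p^k (1−p)^(8−k) over k:
  k=4: C(8,4)·0.83^4·0.17^4 = 0.027746
  k=5: C(8,5)·0.83^5·0.17^3 = 0.108374
  k=6: C(8,6)·0.83^6·0.17^2 = 0.264560
  k=7: C(8,7)·0.83^7·0.17^1 = 0.369050
  k=8: C(8,8)·0.83^8·0.17^0 = 0.225229
Total = 0.994960

0.9950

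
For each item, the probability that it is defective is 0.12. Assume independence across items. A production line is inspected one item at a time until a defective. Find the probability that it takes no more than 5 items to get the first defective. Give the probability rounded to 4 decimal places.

0.4723

Y = number of items to the first success; geometric, p = 0.12.
P(Y ≤ 5) = 1 − (1−p)^5 = 1 − 0.527732 = 0.472268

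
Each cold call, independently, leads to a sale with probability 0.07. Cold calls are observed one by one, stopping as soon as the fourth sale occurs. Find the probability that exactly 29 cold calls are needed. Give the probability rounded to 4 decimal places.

Y = trial on which the fourth success occurs; negative binomial, r=4, p=0.07.
P(Y=29) = C(28,3) · p^4 · (1−p)^25
= 3276 · 2.401e-05 · 0.16296 = 0.012818

0.0128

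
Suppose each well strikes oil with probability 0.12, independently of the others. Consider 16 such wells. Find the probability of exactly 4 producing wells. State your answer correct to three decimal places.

0.081

X ~ Binomial(n=16, p=0.12).
P(X=4) = C(16,4) · p^4 · (1−p)^12
= 1820 · 0.00020736 · 0.21567 = 0.08139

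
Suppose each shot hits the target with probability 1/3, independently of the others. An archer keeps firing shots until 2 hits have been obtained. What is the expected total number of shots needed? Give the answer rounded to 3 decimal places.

6.000

Y = total shots until the second success; negative binomial with r=2, p=0.333333.
E[Y] = r / p = 2 / 0.333333 = 6.00000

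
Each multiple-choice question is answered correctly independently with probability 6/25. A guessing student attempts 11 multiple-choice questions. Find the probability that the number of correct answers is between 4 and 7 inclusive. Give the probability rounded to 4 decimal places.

X ~ Binomial(11, 0.24); P(4 ≤ X ≤ 7) = Σ C(11,k) p^k (1−p)^(11−k) over k:
  k=4: C(11,4)·0.24^4·0.76^7 = 0.160344
  k=5: C(11,5)·0.24^5·0.76^6 = 0.070889
  k=6: C(11,6)·0.24^6·0.76^5 = 0.022386
  k=7: C(11,7)·0.24^7·0.76^4 = 0.005049
Total = 0.258669

0.2587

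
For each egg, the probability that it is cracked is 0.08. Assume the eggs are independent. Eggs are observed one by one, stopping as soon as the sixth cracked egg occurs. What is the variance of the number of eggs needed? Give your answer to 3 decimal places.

Y = total eggs until the sixth success; negative binomial with r=6, p=0.08.
Var(Y) = r(1−p)/p² = 6·0.92 / 0.08² = 862.50000

862.500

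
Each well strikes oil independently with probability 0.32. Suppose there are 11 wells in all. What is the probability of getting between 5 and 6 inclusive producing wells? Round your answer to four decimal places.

0.2254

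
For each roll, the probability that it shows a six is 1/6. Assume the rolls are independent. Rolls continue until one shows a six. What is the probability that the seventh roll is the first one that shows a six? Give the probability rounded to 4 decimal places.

0.0558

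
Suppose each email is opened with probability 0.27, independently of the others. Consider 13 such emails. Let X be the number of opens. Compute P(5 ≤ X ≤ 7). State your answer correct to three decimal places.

X ~ Binomial(13, 0.27); P(5 ≤ X ≤ 7) = Σ C(13,k) p^k (1−p)^(13−k) over k:
  k=5: C(13,5)·0.27^5·0.73^8 = 0.14893
  k=6: C(13,6)·0.27^6·0.73^7 = 0.07344
  k=7: C(13,7)·0.27^7·0.73^6 = 0.02716
Total = 0.24954

0.250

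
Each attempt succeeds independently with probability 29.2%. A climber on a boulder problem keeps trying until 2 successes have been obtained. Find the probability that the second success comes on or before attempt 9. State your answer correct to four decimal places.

Finishing within 9 attempts ⇔ at least 2 successes in the first 9. With X ~ Binomial(9, 0.292), P(Y ≤ 9) = 1 − P(X ≤ 1).
  k=0: C(9,0)·0.292^0·0.708^9 = 0.044699
  k=1: C(9,1)·0.292^1·0.708^8 = 0.165917
1 − 0.210616 = 0.789384

0.7894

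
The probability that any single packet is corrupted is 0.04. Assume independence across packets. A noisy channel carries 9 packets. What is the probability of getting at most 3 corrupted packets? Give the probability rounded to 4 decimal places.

X ~ Binomial(9, 0.04); P(X ≤ 3) = Σ C(9,k) p^k (1−p)^(9−k) over k:
  k=0: C(9,0)·0.04^0·0.96^9 = 0.692534
  k=1: C(9,1)·0.04^1·0.96^8 = 0.259700
  k=2: C(9,2)·0.04^2·0.96^7 = 0.043283
  k=3: C(9,3)·0.04^3·0.96^6 = 0.004208
Total = 0.999726

0.9997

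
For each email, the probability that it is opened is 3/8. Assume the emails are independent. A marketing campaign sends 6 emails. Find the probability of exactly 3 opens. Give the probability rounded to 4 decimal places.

0.2575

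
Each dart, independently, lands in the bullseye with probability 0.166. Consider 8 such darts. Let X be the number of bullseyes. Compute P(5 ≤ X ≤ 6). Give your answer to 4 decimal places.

0.0045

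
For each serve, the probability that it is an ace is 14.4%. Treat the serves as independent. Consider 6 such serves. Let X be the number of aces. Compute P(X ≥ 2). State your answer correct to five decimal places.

0.20951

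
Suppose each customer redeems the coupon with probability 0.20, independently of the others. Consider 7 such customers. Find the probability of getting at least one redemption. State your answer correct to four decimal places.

P(at least one) = 1 − P(none) = 1 − (1 − 0.20)^7
= 1 − 0.209715 = 0.790285

0.7903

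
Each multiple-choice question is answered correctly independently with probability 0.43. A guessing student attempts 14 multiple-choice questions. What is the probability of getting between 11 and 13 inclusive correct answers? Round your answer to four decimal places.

X ~ Binomial(14, 0.43); P(11 ≤ X ≤ 13) = Σ C(14,k) p^k (1−p)^(14−k) over k:
  k=11: C(14,11)·0.43^11·0.57^3 = 0.006264
  k=12: C(14,12)·0.43^12·0.57^2 = 0.001181
  k=13: C(14,13)·0.43^13·0.57^1 = 0.000137
Total = 0.007583

0.0076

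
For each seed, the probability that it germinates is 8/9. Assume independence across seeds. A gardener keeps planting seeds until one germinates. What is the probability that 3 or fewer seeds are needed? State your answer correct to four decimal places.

0.9986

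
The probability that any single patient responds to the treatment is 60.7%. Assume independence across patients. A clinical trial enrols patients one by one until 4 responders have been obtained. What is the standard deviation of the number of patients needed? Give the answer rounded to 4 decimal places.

Y = total patients until the fourth success; negative binomial with r=4, p=0.607.
SD(Y) = √[r(1−p)/p²] = √(4.266533) = 2.065559

2.0656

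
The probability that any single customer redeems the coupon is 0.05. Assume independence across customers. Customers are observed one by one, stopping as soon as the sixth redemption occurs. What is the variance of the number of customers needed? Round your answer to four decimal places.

2280.0000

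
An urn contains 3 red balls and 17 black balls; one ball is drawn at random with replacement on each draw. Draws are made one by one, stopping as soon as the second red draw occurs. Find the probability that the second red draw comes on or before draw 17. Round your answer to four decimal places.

0.7475

Finishing within 17 draws ⇔ at least 2 successes in the first 17. With X ~ Binomial(17, 0.15), P(Y ≤ 17) = 1 − P(X ≤ 1).
  k=0: C(17,0)·0.15^0·0.85^17 = 0.063113
  k=1: C(17,1)·0.15^1·0.85^16 = 0.189340
1 − 0.252454 = 0.747546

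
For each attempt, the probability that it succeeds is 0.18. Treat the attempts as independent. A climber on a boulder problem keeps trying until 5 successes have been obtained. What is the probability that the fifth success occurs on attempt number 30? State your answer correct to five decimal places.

Y = trial on which the fifth success occurs; negative binomial, r=5, p=0.18.
P(Y=30) = C(29,4) · p^5 · (1−p)^25
= 23751 · 0.00018896 · 0.007004 = 0.0314334

0.03143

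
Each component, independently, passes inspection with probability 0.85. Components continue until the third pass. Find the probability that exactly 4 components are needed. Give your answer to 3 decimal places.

0.276

Y = trial on which the third success occurs; negative binomial, r=3, p=0.85.
P(Y=4) = C(3,2) · p^3 · (1−p)^1
= 3 · 0.61413 · 0.15 = 0.27636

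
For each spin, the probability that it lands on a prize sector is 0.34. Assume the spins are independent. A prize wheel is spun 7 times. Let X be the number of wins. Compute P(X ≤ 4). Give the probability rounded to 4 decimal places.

0.9508

X ~ Binomial(7, 0.34); P(X ≤ 4) = Σ C(7,k) p^k (1−p)^(7−k) over k:
  k=0: C(7,0)·0.34^0·0.66^7 = 0.054552
  k=1: C(7,1)·0.34^1·0.66^6 = 0.196716
  k=2: C(7,2)·0.34^2·0.66^5 = 0.304016
  k=3: C(7,3)·0.34^3·0.66^4 = 0.261024
  k=4: C(7,4)·0.34^4·0.66^3 = 0.134467
Total = 0.950775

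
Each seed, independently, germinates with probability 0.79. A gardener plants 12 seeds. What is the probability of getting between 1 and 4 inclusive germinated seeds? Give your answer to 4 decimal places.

0.0008

X ~ Binomial(12, 0.79); P(1 ≤ X ≤ 4) = Σ C(12,k) p^k (1−p)^(12−k) over k:
  k=1: C(12,1)·0.79^1·0.21^11 = 0.000000
  k=2: C(12,2)·0.79^2·0.21^10 = 0.000007
  k=3: C(12,3)·0.79^3·0.21^9 = 0.000086
  k=4: C(12,4)·0.79^4·0.21^8 = 0.000729
Total = 0.000823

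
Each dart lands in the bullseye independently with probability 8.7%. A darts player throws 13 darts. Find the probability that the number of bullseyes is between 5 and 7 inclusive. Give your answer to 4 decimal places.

X ~ Binomial(13, 0.087); P(5 ≤ X ≤ 7) = Σ C(13,k) p^k (1−p)^(13−k) over k:
  k=5: C(13,5)·0.087^5·0.913^8 = 0.003097
  k=6: C(13,6)·0.087^6·0.913^7 = 0.000393
  k=7: C(13,7)·0.087^7·0.913^6 = 0.000037
Total = 0.003528

0.0035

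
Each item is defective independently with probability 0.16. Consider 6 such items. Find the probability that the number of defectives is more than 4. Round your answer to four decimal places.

0.0005

X ~ Binomial(6, 0.16); P(X ≥ 5) = Σ C(6,k) p^k (1−p)^(6−k) over k:
  k=5: C(6,5)·0.16^5·0.84^1 = 0.000528
  k=6: C(6,6)·0.16^6·0.84^0 = 0.000017
Total = 0.000545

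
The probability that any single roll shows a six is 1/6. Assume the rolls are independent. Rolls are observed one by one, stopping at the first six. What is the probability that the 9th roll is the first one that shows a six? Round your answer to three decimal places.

0.039

Geometric (trials to first success), p = 0.166667.
P(Y = 9) = (1−p)^8 · p = 0.23257 · 0.166667 = 0.03876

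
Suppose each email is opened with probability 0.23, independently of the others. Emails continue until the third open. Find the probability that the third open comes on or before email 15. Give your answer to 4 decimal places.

Finishing within 15 emails ⇔ at least 3 successes in the first 15. With X ~ Binomial(15, 0.23), P(Y ≤ 15) = 1 − P(X ≤ 2).
  k=0: C(15,0)·0.23^0·0.77^15 = 0.019832
  k=1: C(15,1)·0.23^1·0.77^14 = 0.088857
  k=2: C(15,2)·0.23^2·0.77^13 = 0.185791
1 − 0.294479 = 0.705521

0.7055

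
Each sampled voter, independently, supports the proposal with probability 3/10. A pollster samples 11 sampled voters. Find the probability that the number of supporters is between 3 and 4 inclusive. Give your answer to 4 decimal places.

X ~ Binomial(11, 0.30); P(3 ≤ X ≤ 4) = Σ C(11,k) p^k (1−p)^(11−k) over k:
  k=3: C(11,3)·0.30^3·0.70^8 = 0.256822
  k=4: C(11,4)·0.30^4·0.70^7 = 0.220133
Total = 0.476955

0.4770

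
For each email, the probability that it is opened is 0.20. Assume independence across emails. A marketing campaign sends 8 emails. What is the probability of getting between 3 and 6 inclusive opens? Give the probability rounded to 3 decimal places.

X ~ Binomial(8, 0.20); P(3 ≤ X ≤ 6) = Σ C(8,k) p^k (1−p)^(8−k) over k:
  k=3: C(8,3)·0.20^3·0.80^5 = 0.14680
  k=4: C(8,4)·0.20^4·0.80^4 = 0.04588
  k=5: C(8,5)·0.20^5·0.80^3 = 0.00918
  k=6: C(8,6)·0.20^6·0.80^2 = 0.00115
Total = 0.20300

0.203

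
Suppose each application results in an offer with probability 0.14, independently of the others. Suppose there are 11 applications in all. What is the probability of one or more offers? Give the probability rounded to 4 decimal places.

P(at least one) = 1 − P(none) = 1 − (1 − 0.14)^11
= 1 − 0.190319 = 0.809681

0.8097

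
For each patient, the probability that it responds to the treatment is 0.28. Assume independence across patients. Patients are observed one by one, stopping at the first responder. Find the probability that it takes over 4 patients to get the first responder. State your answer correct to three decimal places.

Y = number of patients to the first success; geometric, p = 0.28.
P(Y > 4) = P(first 4 all fail) = (1−p)^4 = 0.26874

0.269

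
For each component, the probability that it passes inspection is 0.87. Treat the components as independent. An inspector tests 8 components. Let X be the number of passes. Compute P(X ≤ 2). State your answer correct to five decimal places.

0.00011

X ~ Binomial(8, 0.87); P(X ≤ 2) = Σ C(8,k) p^k (1−p)^(8−k) over k:
  k=0: C(8,0)·0.87^0·0.13^8 = 0.0000001
  k=1: C(8,1)·0.87^1·0.13^7 = 0.0000044
  k=2: C(8,2)·0.87^2·0.13^6 = 0.0001023
Total = 0.0001067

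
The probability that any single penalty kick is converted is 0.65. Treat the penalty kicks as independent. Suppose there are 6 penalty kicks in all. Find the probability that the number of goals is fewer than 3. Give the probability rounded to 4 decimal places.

X ~ Binomial(6, 0.65); P(X ≤ 2) = Σ C(6,k) p^k (1−p)^(6−k) over k:
  k=0: C(6,0)·0.65^0·0.35^6 = 0.001838
  k=1: C(6,1)·0.65^1·0.35^5 = 0.020484
  k=2: C(6,2)·0.65^2·0.35^4 = 0.095102
Total = 0.117424

0.1174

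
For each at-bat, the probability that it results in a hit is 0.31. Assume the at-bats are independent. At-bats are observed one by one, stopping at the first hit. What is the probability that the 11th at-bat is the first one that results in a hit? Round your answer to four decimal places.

0.0076

Geometric (trials to first success), p = 0.31.
P(Y = 11) = (1−p)^10 · p = 0.024462 · 0.31 = 0.007583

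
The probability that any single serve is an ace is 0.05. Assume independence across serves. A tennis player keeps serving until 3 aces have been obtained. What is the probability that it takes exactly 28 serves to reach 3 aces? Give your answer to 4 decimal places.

Y = trial on which the third success occurs; negative binomial, r=3, p=0.05.
P(Y=28) = C(27,2) · p^3 · (1−p)^25
= 351 · 0.000125 · 0.27739 = 0.012170

0.0122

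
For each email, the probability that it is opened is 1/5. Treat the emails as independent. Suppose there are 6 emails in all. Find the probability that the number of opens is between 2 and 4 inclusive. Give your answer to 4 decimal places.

0.3430

X ~ Binomial(6, 0.20); P(2 ≤ X ≤ 4) = Σ C(6,k) p^k (1−p)^(6−k) over k:
  k=2: C(6,2)·0.20^2·0.80^4 = 0.245760
  k=3: C(6,3)·0.20^3·0.80^3 = 0.081920
  k=4: C(6,4)·0.20^4·0.80^2 = 0.015360
Total = 0.343040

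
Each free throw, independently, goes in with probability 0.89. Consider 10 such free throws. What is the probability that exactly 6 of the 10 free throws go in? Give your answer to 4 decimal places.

0.0153

X ~ Binomial(n=10, p=0.89).
P(X=6) = C(10,6) · p^6 · (1−p)^4
= 210 · 0.49698 · 0.00014641 = 0.015280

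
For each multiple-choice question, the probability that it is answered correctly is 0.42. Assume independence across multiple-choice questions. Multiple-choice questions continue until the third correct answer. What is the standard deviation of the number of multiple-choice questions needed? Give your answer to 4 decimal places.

Y = total multiple-choice questions until the third success; negative binomial with r=3, p=0.42.
SD(Y) = √[r(1−p)/p²] = √(9.863946) = 3.140692

3.1407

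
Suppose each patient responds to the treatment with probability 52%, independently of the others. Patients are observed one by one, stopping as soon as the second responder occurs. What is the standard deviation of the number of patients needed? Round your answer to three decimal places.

Y = total patients until the second success; negative binomial with r=2, p=0.52.
SD(Y) = √[r(1−p)/p²] = √(3.55030) = 1.88422

1.884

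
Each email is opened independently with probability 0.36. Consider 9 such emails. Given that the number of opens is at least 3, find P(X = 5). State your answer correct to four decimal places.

0.1864

X ~ Binomial(9, 0.36). Want P(X=5 | X≥3) = P(X=5) / P(X≥3).
P(X=5) = C(9,5)·0.36^5·0.64^4 = 0.127821
P(X≥3) = 1 − 0.018014 − 0.091198 − 0.205195 = 0.685592
Ratio = 0.127821 / 0.685592 = 0.186439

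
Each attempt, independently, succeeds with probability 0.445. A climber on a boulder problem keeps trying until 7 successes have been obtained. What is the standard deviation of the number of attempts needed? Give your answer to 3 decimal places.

4.429

Y = total attempts until the seventh success; negative binomial with r=7, p=0.445.
SD(Y) = √[r(1−p)/p²] = √(19.61874) = 4.42930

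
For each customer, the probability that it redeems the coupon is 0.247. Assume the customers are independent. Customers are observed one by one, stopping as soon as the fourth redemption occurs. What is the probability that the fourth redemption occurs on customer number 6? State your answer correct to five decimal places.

0.02110

Y = trial on which the fourth success occurs; negative binomial, r=4, p=0.247.
P(Y=6) = C(5,3) · p^4 · (1−p)^2
= 10 · 0.0037221 · 0.56701 = 0.0211046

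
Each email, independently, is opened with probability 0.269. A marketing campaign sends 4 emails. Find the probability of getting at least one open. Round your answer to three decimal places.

0.714

P(at least one) = 1 − P(none) = 1 − (1 − 0.269)^4
= 1 − 0.28554 = 0.71446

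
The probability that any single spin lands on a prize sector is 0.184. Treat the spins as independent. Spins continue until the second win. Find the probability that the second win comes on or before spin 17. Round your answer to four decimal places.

Finishing within 17 spins ⇔ at least 2 successes in the first 17. With X ~ Binomial(17, 0.184), P(Y ≤ 17) = 1 − P(X ≤ 1).
  k=0: C(17,0)·0.184^0·0.816^17 = 0.031531
  k=1: C(17,1)·0.184^1·0.816^16 = 0.120867
1 − 0.152398 = 0.847602

0.8476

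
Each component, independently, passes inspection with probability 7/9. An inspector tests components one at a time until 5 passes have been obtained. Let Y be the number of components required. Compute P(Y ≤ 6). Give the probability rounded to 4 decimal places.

0.6009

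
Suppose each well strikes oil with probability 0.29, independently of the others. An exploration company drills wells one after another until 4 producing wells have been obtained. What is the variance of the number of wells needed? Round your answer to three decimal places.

33.769

Y = total wells until the fourth success; negative binomial with r=4, p=0.29.
Var(Y) = r(1−p)/p² = 4·0.71 / 0.29² = 33.76932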